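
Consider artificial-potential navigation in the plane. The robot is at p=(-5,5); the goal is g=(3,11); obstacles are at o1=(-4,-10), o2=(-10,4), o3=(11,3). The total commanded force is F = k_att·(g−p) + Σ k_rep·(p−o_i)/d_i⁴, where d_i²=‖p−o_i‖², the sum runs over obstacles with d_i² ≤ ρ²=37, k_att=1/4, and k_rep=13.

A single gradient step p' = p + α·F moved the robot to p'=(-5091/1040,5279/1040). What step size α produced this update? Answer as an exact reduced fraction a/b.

F_att = 1/4·(g−p) = 1/4·(8,6) = (2.0000,1.5000)
o1: d²=226 > ρ²=37 → inactive
o2: d²=26 ≤ ρ²=37; F_rep = 13·(5,1)/26² = (0.0962,0.0192)
o3: d²=260 > ρ²=37 → inactive
F = F_att + ΣF_rep = (2.0962,1.5192)
Δp = p'−p = (0.1048,0.0760); α = Δx/Fx = (109/1040) / (109/52) = 1/20
check: Δy/Fy = (79/1040) / (79/52) = 1/20 ✓

α = 1/20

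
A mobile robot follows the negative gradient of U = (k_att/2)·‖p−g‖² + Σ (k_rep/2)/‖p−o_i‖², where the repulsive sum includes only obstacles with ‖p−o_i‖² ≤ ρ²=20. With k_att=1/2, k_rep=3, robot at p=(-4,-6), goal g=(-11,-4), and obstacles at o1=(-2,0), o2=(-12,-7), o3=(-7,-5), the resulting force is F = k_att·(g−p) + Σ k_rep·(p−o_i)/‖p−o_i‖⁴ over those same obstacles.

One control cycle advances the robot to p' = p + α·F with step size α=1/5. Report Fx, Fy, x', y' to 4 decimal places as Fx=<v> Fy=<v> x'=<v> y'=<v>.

F_att = 1/2·(g−p) = 1/2·(-7,2) = (-3.5000,1.0000)
o1: d²=40 > ρ²=20 → inactive
o2: d²=65 > ρ²=20 → inactive
o3: d²=10 ≤ ρ²=20; F_rep = 3·(3,-1)/10² = (0.0900,-0.0300)
F = F_att + ΣF_rep = (-3.4100,0.9700)
p' = p + 1/5·F = (-4.6820,-5.8060)

Fx=-3.4100 Fy=0.9700 x'=-4.6820 y'=-5.8060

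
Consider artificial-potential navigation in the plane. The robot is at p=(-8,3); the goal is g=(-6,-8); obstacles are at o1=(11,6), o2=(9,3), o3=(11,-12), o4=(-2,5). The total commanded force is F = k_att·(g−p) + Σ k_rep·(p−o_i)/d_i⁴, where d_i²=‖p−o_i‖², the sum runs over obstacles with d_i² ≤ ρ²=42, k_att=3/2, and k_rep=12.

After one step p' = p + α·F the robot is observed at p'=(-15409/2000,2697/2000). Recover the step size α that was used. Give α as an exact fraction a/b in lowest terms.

α = 1/10

F_att = 3/2·(g−p) = 3/2·(2,-11) = (3.0000,-16.5000)
o1: d²=370 > ρ²=42 → inactive
o2: d²=289 > ρ²=42 → inactive
o3: d²=586 > ρ²=42 → inactive
o4: d²=40 ≤ ρ²=42; F_rep = 12·(-6,-2)/40² = (-0.0450,-0.0150)
F = F_att + ΣF_rep = (2.9550,-16.5150)
Δp = p'−p = (0.2955,-1.6515); α = Δx/Fx = (591/2000) / (591/200) = 1/10
check: Δy/Fy = (-3303/2000) / (-3303/200) = 1/10 ✓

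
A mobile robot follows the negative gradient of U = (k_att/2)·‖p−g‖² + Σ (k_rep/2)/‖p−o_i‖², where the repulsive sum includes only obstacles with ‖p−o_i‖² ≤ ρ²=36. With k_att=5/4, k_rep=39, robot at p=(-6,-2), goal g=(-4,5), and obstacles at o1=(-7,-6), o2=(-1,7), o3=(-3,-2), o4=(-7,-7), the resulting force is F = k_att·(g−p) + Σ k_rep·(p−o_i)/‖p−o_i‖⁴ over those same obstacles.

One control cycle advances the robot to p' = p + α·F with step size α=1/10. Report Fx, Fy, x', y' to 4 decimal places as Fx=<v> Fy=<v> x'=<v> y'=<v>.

Fx=1.2482 Fy=9.5783 x'=-5.8752 y'=-1.0422

F_att = 5/4·(g−p) = 5/4·(2,7) = (2.5000,8.7500)
o1: d²=17 ≤ ρ²=36; F_rep = 39·(1,4)/17² = (0.1349,0.5398)
o2: d²=106 > ρ²=36 → inactive
o3: d²=9 ≤ ρ²=36; F_rep = 39·(-3,0)/9² = (-1.4444,0.0000)
o4: d²=26 ≤ ρ²=36; F_rep = 39·(1,5)/26² = (0.0577,0.2885)
F = F_att + ΣF_rep = (1.2482,9.5783)
p' = p + 1/10·F = (-5.8752,-1.0422)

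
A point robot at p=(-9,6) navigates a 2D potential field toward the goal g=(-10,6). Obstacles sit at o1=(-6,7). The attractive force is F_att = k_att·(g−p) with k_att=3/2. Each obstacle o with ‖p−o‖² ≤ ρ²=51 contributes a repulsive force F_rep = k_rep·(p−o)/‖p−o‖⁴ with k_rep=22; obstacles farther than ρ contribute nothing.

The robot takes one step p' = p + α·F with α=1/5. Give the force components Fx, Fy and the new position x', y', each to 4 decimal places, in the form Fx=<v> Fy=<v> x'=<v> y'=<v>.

F_att = 3/2·(g−p) = 3/2·(-1,0) = (-1.5000,0.0000)
o1: d²=10 ≤ ρ²=51; F_rep = 22·(-3,-1)/10² = (-0.6600,-0.2200)
F = F_att + ΣF_rep = (-2.1600,-0.2200)
p' = p + 1/5·F = (-9.4320,5.9560)

Fx=-2.1600 Fy=-0.2200 x'=-9.4320 y'=5.9560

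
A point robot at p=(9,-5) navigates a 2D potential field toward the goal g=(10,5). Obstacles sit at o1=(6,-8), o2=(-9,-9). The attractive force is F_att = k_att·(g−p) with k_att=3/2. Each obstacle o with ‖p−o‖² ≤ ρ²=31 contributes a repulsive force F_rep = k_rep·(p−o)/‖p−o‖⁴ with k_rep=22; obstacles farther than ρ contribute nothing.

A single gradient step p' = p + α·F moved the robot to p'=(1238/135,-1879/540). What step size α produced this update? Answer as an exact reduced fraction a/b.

α = 1/10

F_att = 3/2·(g−p) = 3/2·(1,10) = (1.5000,15.0000)
o1: d²=18 ≤ ρ²=31; F_rep = 22·(3,3)/18² = (0.2037,0.2037)
o2: d²=340 > ρ²=31 → inactive
F = F_att + ΣF_rep = (1.7037,15.2037)
Δp = p'−p = (0.1704,1.5204); α = Δx/Fx = (23/135) / (46/27) = 1/10
check: Δy/Fy = (821/540) / (821/54) = 1/10 ✓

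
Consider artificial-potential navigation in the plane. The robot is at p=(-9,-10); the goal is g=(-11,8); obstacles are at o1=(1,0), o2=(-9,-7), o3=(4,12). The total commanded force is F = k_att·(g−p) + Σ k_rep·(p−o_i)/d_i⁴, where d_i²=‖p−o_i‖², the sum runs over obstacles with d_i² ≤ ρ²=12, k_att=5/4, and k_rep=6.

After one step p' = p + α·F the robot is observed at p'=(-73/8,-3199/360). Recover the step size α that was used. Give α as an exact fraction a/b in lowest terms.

α = 1/20

F_att = 5/4·(g−p) = 5/4·(-2,18) = (-2.5000,22.5000)
o1: d²=200 > ρ²=12 → inactive
o2: d²=9 ≤ ρ²=12; F_rep = 6·(0,-3)/9² = (0.0000,-0.2222)
o3: d²=653 > ρ²=12 → inactive
F = F_att + ΣF_rep = (-2.5000,22.2778)
Δp = p'−p = (-0.1250,1.1139); α = Δx/Fx = (-1/8) / (-5/2) = 1/20
check: Δy/Fy = (401/360) / (401/18) = 1/20 ✓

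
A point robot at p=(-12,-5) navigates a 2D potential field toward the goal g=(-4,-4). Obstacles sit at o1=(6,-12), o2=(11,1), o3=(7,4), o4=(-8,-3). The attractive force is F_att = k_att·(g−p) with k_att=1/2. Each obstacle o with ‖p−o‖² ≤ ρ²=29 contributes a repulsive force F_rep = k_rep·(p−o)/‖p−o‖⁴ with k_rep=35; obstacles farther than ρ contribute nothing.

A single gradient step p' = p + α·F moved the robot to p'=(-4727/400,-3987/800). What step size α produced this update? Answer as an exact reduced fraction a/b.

α = 1/20

F_att = 1/2·(g−p) = 1/2·(8,1) = (4.0000,0.5000)
o1: d²=373 > ρ²=29 → inactive
o2: d²=565 > ρ²=29 → inactive
o3: d²=442 > ρ²=29 → inactive
o4: d²=20 ≤ ρ²=29; F_rep = 35·(-4,-2)/20² = (-0.3500,-0.1750)
F = F_att + ΣF_rep = (3.6500,0.3250)
Δp = p'−p = (0.1825,0.0163); α = Δx/Fx = (73/400) / (73/20) = 1/20
check: Δy/Fy = (13/800) / (13/40) = 1/20 ✓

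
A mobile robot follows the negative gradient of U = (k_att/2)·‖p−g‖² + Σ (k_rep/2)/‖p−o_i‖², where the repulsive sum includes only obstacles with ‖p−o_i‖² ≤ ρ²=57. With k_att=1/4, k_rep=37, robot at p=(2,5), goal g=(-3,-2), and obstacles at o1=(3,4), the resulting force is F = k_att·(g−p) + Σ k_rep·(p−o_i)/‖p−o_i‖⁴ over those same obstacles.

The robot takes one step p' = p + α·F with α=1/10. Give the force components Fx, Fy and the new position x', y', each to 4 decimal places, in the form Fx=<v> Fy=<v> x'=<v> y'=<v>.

Fx=-10.5000 Fy=7.5000 x'=0.9500 y'=5.7500

F_att = 1/4·(g−p) = 1/4·(-5,-7) = (-1.2500,-1.7500)
o1: d²=2 ≤ ρ²=57; F_rep = 37·(-1,1)/2² = (-9.2500,9.2500)
F = F_att + ΣF_rep = (-10.5000,7.5000)
p' = p + 1/10·F = (0.9500,5.7500)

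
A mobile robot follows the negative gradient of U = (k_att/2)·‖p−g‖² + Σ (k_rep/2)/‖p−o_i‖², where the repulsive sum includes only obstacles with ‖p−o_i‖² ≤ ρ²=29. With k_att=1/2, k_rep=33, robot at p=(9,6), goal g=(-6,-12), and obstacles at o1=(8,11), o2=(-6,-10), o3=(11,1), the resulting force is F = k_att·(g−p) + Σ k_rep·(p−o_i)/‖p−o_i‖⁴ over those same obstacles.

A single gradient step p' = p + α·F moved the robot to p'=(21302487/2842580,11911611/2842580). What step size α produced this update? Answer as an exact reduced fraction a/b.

α = 1/5

F_att = 1/2·(g−p) = 1/2·(-15,-18) = (-7.5000,-9.0000)
o1: d²=26 ≤ ρ²=29; F_rep = 33·(1,-5)/26² = (0.0488,-0.2441)
o2: d²=481 > ρ²=29 → inactive
o3: d²=29 ≤ ρ²=29; F_rep = 33·(-2,5)/29² = (-0.0785,0.1962)
F = F_att + ΣF_rep = (-7.5297,-9.0479)
Δp = p'−p = (-1.5059,-1.8096); α = Δx/Fx = (-4280733/2842580) / (-4280733/568516) = 1/5
check: Δy/Fy = (-5143869/2842580) / (-5143869/568516) = 1/5 ✓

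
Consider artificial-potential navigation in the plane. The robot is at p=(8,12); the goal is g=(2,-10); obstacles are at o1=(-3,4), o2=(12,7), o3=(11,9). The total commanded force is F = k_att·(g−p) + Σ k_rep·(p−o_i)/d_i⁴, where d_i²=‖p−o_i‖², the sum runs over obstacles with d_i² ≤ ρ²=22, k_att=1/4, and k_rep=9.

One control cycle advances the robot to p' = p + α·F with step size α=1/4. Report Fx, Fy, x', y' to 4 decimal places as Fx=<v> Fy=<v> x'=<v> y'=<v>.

F_att = 1/4·(g−p) = 1/4·(-6,-22) = (-1.5000,-5.5000)
o1: d²=185 > ρ²=22 → inactive
o2: d²=41 > ρ²=22 → inactive
o3: d²=18 ≤ ρ²=22; F_rep = 9·(-3,3)/18² = (-0.0833,0.0833)
F = F_att + ΣF_rep = (-1.5833,-5.4167)
p' = p + 1/4·F = (7.6042,10.6458)

Fx=-1.5833 Fy=-5.4167 x'=7.6042 y'=10.6458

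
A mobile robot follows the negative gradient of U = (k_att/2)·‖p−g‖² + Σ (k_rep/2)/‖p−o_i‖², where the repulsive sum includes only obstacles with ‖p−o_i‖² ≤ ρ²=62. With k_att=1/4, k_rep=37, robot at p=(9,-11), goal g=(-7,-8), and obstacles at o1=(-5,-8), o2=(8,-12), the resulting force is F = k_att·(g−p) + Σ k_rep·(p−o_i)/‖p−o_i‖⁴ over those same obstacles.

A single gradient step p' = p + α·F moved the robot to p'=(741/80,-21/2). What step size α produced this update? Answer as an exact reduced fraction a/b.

α = 1/20

F_att = 1/4·(g−p) = 1/4·(-16,3) = (-4.0000,0.7500)
o1: d²=205 > ρ²=62 → inactive
o2: d²=2 ≤ ρ²=62; F_rep = 37·(1,1)/2² = (9.2500,9.2500)
F = F_att + ΣF_rep = (5.2500,10.0000)
Δp = p'−p = (0.2625,0.5000); α = Δx/Fx = (21/80) / (21/4) = 1/20
check: Δy/Fy = (1/2) / (10) = 1/20 ✓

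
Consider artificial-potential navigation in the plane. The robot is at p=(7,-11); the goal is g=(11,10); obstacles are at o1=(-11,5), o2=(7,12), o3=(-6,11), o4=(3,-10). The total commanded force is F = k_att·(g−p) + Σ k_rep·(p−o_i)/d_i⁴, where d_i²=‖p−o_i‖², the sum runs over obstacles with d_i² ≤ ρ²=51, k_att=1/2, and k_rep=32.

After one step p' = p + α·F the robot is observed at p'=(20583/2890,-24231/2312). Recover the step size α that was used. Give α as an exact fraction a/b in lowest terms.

α = 1/20

F_att = 1/2·(g−p) = 1/2·(4,21) = (2.0000,10.5000)
o1: d²=580 > ρ²=51 → inactive
o2: d²=529 > ρ²=51 → inactive
o3: d²=653 > ρ²=51 → inactive
o4: d²=17 ≤ ρ²=51; F_rep = 32·(4,-1)/17² = (0.4429,-0.1107)
F = F_att + ΣF_rep = (2.4429,10.3893)
Δp = p'−p = (0.1221,0.5195); α = Δx/Fx = (353/2890) / (706/289) = 1/20
check: Δy/Fy = (1201/2312) / (6005/578) = 1/20 ✓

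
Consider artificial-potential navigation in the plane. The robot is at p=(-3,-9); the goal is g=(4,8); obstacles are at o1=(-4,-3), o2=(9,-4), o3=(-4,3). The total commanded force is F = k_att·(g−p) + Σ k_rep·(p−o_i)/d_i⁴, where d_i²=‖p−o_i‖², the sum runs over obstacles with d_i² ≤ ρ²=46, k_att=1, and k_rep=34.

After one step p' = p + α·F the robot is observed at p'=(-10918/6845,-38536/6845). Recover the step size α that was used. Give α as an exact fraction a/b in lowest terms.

F_att = 1·(g−p) = 1·(7,17) = (7.0000,17.0000)
o1: d²=37 ≤ ρ²=46; F_rep = 34·(1,-6)/37² = (0.0248,-0.1490)
o2: d²=169 > ρ²=46 → inactive
o3: d²=145 > ρ²=46 → inactive
F = F_att + ΣF_rep = (7.0248,16.8510)
Δp = p'−p = (1.4050,3.3702); α = Δx/Fx = (9617/6845) / (9617/1369) = 1/5
check: Δy/Fy = (23069/6845) / (23069/1369) = 1/5 ✓

α = 1/5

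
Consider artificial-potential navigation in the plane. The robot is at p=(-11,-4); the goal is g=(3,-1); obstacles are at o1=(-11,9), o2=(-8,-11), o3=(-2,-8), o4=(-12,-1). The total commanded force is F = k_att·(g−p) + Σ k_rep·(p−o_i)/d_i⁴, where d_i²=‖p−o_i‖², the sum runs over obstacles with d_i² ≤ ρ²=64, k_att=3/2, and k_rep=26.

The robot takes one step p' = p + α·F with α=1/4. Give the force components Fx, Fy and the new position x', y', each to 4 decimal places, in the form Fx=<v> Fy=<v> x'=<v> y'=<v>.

F_att = 3/2·(g−p) = 3/2·(14,3) = (21.0000,4.5000)
o1: d²=169 > ρ²=64 → inactive
o2: d²=58 ≤ ρ²=64; F_rep = 26·(-3,7)/58² = (-0.0232,0.0541)
o3: d²=97 > ρ²=64 → inactive
o4: d²=10 ≤ ρ²=64; F_rep = 26·(1,-3)/10² = (0.2600,-0.7800)
F = F_att + ΣF_rep = (21.2368,3.7741)
p' = p + 1/4·F = (-5.6908,-3.0565)

Fx=21.2368 Fy=3.7741 x'=-5.6908 y'=-3.0565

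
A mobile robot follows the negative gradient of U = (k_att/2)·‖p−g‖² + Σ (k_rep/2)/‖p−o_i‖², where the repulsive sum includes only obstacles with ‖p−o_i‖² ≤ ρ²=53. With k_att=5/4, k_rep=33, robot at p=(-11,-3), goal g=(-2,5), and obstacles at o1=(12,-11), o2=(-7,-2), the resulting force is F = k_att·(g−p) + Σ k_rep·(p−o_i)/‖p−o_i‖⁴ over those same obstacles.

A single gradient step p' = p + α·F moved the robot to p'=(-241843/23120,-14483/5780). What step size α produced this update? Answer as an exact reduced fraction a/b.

α = 1/20

F_att = 5/4·(g−p) = 5/4·(9,8) = (11.2500,10.0000)
o1: d²=593 > ρ²=53 → inactive
o2: d²=17 ≤ ρ²=53; F_rep = 33·(-4,-1)/17² = (-0.4567,-0.1142)
F = F_att + ΣF_rep = (10.7933,9.8858)
Δp = p'−p = (0.5397,0.4943); α = Δx/Fx = (12477/23120) / (12477/1156) = 1/20
check: Δy/Fy = (2857/5780) / (2857/289) = 1/20 ✓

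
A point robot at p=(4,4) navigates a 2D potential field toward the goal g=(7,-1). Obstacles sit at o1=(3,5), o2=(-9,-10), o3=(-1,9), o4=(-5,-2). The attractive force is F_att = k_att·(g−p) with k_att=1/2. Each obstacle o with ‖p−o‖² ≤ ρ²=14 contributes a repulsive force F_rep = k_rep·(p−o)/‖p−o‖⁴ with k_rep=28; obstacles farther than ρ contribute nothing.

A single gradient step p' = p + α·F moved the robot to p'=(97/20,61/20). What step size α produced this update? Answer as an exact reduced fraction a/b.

F_att = 1/2·(g−p) = 1/2·(3,-5) = (1.5000,-2.5000)
o1: d²=2 ≤ ρ²=14; F_rep = 28·(1,-1)/2² = (7.0000,-7.0000)
o2: d²=365 > ρ²=14 → inactive
o3: d²=50 > ρ²=14 → inactive
o4: d²=117 > ρ²=14 → inactive
F = F_att + ΣF_rep = (8.5000,-9.5000)
Δp = p'−p = (0.8500,-0.9500); α = Δx/Fx = (17/20) / (17/2) = 1/10
check: Δy/Fy = (-19/20) / (-19/2) = 1/10 ✓

α = 1/10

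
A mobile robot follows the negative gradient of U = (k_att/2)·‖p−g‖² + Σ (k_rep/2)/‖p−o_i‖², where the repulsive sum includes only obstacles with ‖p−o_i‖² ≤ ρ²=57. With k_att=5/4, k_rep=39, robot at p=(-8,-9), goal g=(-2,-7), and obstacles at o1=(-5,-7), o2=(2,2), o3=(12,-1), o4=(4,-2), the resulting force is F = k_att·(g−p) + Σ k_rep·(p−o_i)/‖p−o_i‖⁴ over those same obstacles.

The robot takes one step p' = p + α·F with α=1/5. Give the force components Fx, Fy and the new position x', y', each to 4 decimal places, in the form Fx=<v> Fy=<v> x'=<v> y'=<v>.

Fx=6.8077 Fy=2.0385 x'=-6.6385 y'=-8.5923

F_att = 5/4·(g−p) = 5/4·(6,2) = (7.5000,2.5000)
o1: d²=13 ≤ ρ²=57; F_rep = 39·(-3,-2)/13² = (-0.6923,-0.4615)
o2: d²=221 > ρ²=57 → inactive
o3: d²=464 > ρ²=57 → inactive
o4: d²=193 > ρ²=57 → inactive
F = F_att + ΣF_rep = (6.8077,2.0385)
p' = p + 1/5·F = (-6.6385,-8.5923)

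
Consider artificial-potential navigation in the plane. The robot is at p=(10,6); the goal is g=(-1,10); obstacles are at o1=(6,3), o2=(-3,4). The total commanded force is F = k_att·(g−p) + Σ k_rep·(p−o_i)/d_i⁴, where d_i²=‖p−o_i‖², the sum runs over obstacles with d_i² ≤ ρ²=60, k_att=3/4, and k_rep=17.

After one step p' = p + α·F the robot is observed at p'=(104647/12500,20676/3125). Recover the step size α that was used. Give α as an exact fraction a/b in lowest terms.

F_att = 3/4·(g−p) = 3/4·(-11,4) = (-8.2500,3.0000)
o1: d²=25 ≤ ρ²=60; F_rep = 17·(4,3)/25² = (0.1088,0.0816)
o2: d²=173 > ρ²=60 → inactive
F = F_att + ΣF_rep = (-8.1412,3.0816)
Δp = p'−p = (-1.6282,0.6163); α = Δx/Fx = (-20353/12500) / (-20353/2500) = 1/5
check: Δy/Fy = (1926/3125) / (1926/625) = 1/5 ✓

α = 1/5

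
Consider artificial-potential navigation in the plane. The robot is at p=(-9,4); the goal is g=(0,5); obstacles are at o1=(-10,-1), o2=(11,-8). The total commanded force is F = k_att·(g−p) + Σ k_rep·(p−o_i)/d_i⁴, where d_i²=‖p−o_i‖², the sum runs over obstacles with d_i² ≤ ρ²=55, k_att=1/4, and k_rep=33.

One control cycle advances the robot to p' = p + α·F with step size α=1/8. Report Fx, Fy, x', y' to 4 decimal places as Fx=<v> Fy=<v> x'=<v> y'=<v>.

F_att = 1/4·(g−p) = 1/4·(9,1) = (2.2500,0.2500)
o1: d²=26 ≤ ρ²=55; F_rep = 33·(1,5)/26² = (0.0488,0.2441)
o2: d²=544 > ρ²=55 → inactive
F = F_att + ΣF_rep = (2.2988,0.4941)
p' = p + 1/8·F = (-8.7126,4.0618)

Fx=2.2988 Fy=0.4941 x'=-8.7126 y'=4.0618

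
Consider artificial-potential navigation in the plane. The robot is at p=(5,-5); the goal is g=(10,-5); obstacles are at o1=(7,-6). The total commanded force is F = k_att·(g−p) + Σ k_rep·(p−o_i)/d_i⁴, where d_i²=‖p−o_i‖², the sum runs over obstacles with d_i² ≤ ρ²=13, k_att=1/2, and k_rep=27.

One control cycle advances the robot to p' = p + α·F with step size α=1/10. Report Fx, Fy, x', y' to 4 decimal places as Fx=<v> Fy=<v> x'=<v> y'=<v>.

Fx=0.3400 Fy=1.0800 x'=5.0340 y'=-4.8920

F_att = 1/2·(g−p) = 1/2·(5,0) = (2.5000,0.0000)
o1: d²=5 ≤ ρ²=13; F_rep = 27·(-2,1)/5² = (-2.1600,1.0800)
F = F_att + ΣF_rep = (0.3400,1.0800)
p' = p + 1/10·F = (5.0340,-4.8920)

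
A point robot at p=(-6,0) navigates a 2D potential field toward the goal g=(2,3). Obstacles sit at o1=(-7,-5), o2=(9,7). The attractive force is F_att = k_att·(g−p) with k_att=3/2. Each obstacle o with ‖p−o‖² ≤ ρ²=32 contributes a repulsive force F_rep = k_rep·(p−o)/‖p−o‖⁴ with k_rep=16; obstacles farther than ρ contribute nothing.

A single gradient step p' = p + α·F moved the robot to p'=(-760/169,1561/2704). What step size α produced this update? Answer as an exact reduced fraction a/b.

α = 1/8

F_att = 3/2·(g−p) = 3/2·(8,3) = (12.0000,4.5000)
o1: d²=26 ≤ ρ²=32; F_rep = 16·(1,5)/26² = (0.0237,0.1183)
o2: d²=274 > ρ²=32 → inactive
F = F_att + ΣF_rep = (12.0237,4.6183)
Δp = p'−p = (1.5030,0.5773); α = Δx/Fx = (254/169) / (2032/169) = 1/8
check: Δy/Fy = (1561/2704) / (1561/338) = 1/8 ✓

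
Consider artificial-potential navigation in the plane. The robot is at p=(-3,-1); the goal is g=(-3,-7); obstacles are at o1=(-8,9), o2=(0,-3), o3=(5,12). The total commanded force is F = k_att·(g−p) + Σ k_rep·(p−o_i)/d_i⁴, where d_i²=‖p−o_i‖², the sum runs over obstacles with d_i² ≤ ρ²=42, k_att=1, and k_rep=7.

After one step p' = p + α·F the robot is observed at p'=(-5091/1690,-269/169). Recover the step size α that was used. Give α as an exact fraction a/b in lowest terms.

α = 1/10

F_att = 1·(g−p) = 1·(0,-6) = (0.0000,-6.0000)
o1: d²=125 > ρ²=42 → inactive
o2: d²=13 ≤ ρ²=42; F_rep = 7·(-3,2)/13² = (-0.1243,0.0828)
o3: d²=233 > ρ²=42 → inactive
F = F_att + ΣF_rep = (-0.1243,-5.9172)
Δp = p'−p = (-0.0124,-0.5917); α = Δx/Fx = (-21/1690) / (-21/169) = 1/10
check: Δy/Fy = (-100/169) / (-1000/169) = 1/10 ✓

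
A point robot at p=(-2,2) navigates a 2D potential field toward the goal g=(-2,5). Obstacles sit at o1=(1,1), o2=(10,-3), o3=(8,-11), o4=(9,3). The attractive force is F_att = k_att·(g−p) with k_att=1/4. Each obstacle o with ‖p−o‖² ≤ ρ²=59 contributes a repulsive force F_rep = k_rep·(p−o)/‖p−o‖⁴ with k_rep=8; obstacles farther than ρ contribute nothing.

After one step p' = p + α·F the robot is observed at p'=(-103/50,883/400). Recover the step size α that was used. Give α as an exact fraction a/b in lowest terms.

F_att = 1/4·(g−p) = 1/4·(0,3) = (0.0000,0.7500)
o1: d²=10 ≤ ρ²=59; F_rep = 8·(-3,1)/10² = (-0.2400,0.0800)
o2: d²=169 > ρ²=59 → inactive
o3: d²=269 > ρ²=59 → inactive
o4: d²=122 > ρ²=59 → inactive
F = F_att + ΣF_rep = (-0.2400,0.8300)
Δp = p'−p = (-0.0600,0.2075); α = Δx/Fx = (-3/50) / (-6/25) = 1/4
check: Δy/Fy = (83/400) / (83/100) = 1/4 ✓

α = 1/4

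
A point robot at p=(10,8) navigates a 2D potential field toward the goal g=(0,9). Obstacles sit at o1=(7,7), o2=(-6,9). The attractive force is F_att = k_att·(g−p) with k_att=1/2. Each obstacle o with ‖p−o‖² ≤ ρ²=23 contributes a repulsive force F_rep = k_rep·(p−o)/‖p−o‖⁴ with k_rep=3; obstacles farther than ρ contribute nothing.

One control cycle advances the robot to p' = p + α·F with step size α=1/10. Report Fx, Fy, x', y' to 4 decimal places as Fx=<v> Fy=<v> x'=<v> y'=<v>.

Fx=-4.9100 Fy=0.5300 x'=9.5090 y'=8.0530

F_att = 1/2·(g−p) = 1/2·(-10,1) = (-5.0000,0.5000)
o1: d²=10 ≤ ρ²=23; F_rep = 3·(3,1)/10² = (0.0900,0.0300)
o2: d²=257 > ρ²=23 → inactive
F = F_att + ΣF_rep = (-4.9100,0.5300)
p' = p + 1/10·F = (9.5090,8.0530)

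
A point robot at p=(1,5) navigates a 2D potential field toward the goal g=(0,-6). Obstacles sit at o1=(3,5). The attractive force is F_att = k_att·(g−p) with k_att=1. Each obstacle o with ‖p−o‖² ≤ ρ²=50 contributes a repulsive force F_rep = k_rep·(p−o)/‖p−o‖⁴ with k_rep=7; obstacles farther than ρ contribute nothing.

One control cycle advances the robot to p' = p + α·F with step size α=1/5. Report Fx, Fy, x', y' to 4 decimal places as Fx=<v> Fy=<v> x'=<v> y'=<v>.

Fx=-1.8750 Fy=-11.0000 x'=0.6250 y'=2.8000

F_att = 1·(g−p) = 1·(-1,-11) = (-1.0000,-11.0000)
o1: d²=4 ≤ ρ²=50; F_rep = 7·(-2,0)/4² = (-0.8750,0.0000)
F = F_att + ΣF_rep = (-1.8750,-11.0000)
p' = p + 1/5·F = (0.6250,2.8000)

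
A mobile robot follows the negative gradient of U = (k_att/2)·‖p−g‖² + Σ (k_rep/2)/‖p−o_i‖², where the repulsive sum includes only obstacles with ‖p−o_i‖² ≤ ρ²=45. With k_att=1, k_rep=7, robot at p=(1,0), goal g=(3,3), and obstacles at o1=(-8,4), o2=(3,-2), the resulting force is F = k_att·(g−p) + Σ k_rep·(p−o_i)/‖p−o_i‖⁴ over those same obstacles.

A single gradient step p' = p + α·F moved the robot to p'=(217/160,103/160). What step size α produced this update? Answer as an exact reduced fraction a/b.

F_att = 1·(g−p) = 1·(2,3) = (2.0000,3.0000)
o1: d²=97 > ρ²=45 → inactive
o2: d²=8 ≤ ρ²=45; F_rep = 7·(-2,2)/8² = (-0.2188,0.2188)
F = F_att + ΣF_rep = (1.7812,3.2188)
Δp = p'−p = (0.3563,0.6438); α = Δx/Fx = (57/160) / (57/32) = 1/5
check: Δy/Fy = (103/160) / (103/32) = 1/5 ✓

α = 1/5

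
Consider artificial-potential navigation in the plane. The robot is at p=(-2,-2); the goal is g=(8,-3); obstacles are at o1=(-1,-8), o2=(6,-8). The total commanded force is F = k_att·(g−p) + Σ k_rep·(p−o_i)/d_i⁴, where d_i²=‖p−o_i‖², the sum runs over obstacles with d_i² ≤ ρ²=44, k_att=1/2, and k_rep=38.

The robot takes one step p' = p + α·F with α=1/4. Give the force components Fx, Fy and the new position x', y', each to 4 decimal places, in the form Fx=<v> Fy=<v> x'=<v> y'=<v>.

F_att = 1/2·(g−p) = 1/2·(10,-1) = (5.0000,-0.5000)
o1: d²=37 ≤ ρ²=44; F_rep = 38·(-1,6)/37² = (-0.0278,0.1665)
o2: d²=100 > ρ²=44 → inactive
F = F_att + ΣF_rep = (4.9722,-0.3335)
p' = p + 1/4·F = (-0.7569,-2.0834)

Fx=4.9722 Fy=-0.3335 x'=-0.7569 y'=-2.0834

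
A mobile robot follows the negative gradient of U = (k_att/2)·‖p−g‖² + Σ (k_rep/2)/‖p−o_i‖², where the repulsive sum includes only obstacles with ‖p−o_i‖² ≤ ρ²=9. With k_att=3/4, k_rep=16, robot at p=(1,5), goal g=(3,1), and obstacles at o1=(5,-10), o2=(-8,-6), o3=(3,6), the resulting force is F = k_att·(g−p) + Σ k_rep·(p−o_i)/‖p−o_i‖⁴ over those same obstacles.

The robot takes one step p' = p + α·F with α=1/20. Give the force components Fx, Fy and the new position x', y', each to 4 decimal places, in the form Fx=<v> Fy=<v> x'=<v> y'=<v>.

Fx=0.2200 Fy=-3.6400 x'=1.0110 y'=4.8180

F_att = 3/4·(g−p) = 3/4·(2,-4) = (1.5000,-3.0000)
o1: d²=241 > ρ²=9 → inactive
o2: d²=202 > ρ²=9 → inactive
o3: d²=5 ≤ ρ²=9; F_rep = 16·(-2,-1)/5² = (-1.2800,-0.6400)
F = F_att + ΣF_rep = (0.2200,-3.6400)
p' = p + 1/20·F = (1.0110,4.8180)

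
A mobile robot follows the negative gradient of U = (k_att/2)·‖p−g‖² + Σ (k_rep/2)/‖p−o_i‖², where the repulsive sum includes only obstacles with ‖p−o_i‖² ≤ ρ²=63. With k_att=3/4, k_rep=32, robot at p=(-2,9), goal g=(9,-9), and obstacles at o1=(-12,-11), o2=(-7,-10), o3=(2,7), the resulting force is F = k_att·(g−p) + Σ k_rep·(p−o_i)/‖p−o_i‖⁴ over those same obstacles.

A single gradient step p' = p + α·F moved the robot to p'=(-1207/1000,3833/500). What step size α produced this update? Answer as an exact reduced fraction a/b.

F_att = 3/4·(g−p) = 3/4·(11,-18) = (8.2500,-13.5000)
o1: d²=500 > ρ²=63 → inactive
o2: d²=386 > ρ²=63 → inactive
o3: d²=20 ≤ ρ²=63; F_rep = 32·(-4,2)/20² = (-0.3200,0.1600)
F = F_att + ΣF_rep = (7.9300,-13.3400)
Δp = p'−p = (0.7930,-1.3340); α = Δx/Fx = (793/1000) / (793/100) = 1/10
check: Δy/Fy = (-667/500) / (-667/50) = 1/10 ✓

α = 1/10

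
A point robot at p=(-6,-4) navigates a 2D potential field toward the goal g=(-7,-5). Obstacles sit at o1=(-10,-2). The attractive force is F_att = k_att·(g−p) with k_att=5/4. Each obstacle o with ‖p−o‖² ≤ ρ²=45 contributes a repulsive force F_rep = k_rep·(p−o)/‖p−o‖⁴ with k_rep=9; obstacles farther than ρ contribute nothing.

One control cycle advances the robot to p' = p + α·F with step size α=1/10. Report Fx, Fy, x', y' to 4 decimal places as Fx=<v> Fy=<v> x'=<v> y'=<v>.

F_att = 5/4·(g−p) = 5/4·(-1,-1) = (-1.2500,-1.2500)
o1: d²=20 ≤ ρ²=45; F_rep = 9·(4,-2)/20² = (0.0900,-0.0450)
F = F_att + ΣF_rep = (-1.1600,-1.2950)
p' = p + 1/10·F = (-6.1160,-4.1295)

Fx=-1.1600 Fy=-1.2950 x'=-6.1160 y'=-4.1295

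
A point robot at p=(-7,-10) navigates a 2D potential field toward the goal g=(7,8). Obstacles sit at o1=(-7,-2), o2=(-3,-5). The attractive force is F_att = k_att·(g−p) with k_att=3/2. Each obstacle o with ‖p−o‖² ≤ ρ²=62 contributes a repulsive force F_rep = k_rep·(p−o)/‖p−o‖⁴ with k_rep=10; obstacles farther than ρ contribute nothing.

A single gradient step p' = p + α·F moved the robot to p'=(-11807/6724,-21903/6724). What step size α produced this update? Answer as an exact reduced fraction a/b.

F_att = 3/2·(g−p) = 3/2·(14,18) = (21.0000,27.0000)
o1: d²=64 > ρ²=62 → inactive
o2: d²=41 ≤ ρ²=62; F_rep = 10·(-4,-5)/41² = (-0.0238,-0.0297)
F = F_att + ΣF_rep = (20.9762,26.9703)
Δp = p'−p = (5.2441,6.7426); α = Δx/Fx = (35261/6724) / (35261/1681) = 1/4
check: Δy/Fy = (45337/6724) / (45337/1681) = 1/4 ✓

α = 1/4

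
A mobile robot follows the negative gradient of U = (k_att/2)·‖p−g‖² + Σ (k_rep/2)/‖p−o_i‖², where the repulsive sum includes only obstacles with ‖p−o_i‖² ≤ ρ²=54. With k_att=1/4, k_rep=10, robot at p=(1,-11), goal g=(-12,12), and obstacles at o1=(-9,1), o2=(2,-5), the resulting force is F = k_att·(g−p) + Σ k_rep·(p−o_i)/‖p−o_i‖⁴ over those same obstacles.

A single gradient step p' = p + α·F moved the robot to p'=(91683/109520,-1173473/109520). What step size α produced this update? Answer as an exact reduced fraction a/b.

F_att = 1/4·(g−p) = 1/4·(-13,23) = (-3.2500,5.7500)
o1: d²=244 > ρ²=54 → inactive
o2: d²=37 ≤ ρ²=54; F_rep = 10·(-1,-6)/37² = (-0.0073,-0.0438)
F = F_att + ΣF_rep = (-3.2573,5.7062)
Δp = p'−p = (-0.1629,0.2853); α = Δx/Fx = (-17837/109520) / (-17837/5476) = 1/20
check: Δy/Fy = (31247/109520) / (31247/5476) = 1/20 ✓

α = 1/20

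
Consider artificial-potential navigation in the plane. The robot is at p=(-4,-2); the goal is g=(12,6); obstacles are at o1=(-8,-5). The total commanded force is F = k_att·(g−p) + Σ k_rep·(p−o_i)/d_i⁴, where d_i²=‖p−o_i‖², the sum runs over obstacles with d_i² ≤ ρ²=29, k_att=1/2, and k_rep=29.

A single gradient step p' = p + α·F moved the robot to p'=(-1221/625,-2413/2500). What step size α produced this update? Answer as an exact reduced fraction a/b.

F_att = 1/2·(g−p) = 1/2·(16,8) = (8.0000,4.0000)
o1: d²=25 ≤ ρ²=29; F_rep = 29·(4,3)/25² = (0.1856,0.1392)
F = F_att + ΣF_rep = (8.1856,4.1392)
Δp = p'−p = (2.0464,1.0348); α = Δx/Fx = (1279/625) / (5116/625) = 1/4
check: Δy/Fy = (2587/2500) / (2587/625) = 1/4 ✓

α = 1/4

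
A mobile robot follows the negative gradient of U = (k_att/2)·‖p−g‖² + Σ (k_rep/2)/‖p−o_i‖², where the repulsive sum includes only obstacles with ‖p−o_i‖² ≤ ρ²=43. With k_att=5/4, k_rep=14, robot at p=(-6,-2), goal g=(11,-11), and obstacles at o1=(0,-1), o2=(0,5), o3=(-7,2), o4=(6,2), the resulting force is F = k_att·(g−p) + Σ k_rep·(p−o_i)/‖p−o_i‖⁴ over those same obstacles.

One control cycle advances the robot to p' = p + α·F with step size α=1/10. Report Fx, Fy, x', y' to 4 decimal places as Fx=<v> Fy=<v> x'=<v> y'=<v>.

Fx=21.2371 Fy=-11.4540 x'=-3.8763 y'=-3.1454

F_att = 5/4·(g−p) = 5/4·(17,-9) = (21.2500,-11.2500)
o1: d²=37 ≤ ρ²=43; F_rep = 14·(-6,-1)/37² = (-0.0614,-0.0102)
o2: d²=85 > ρ²=43 → inactive
o3: d²=17 ≤ ρ²=43; F_rep = 14·(1,-4)/17² = (0.0484,-0.1938)
o4: d²=160 > ρ²=43 → inactive
F = F_att + ΣF_rep = (21.2371,-11.4540)
p' = p + 1/10·F = (-3.8763,-3.1454)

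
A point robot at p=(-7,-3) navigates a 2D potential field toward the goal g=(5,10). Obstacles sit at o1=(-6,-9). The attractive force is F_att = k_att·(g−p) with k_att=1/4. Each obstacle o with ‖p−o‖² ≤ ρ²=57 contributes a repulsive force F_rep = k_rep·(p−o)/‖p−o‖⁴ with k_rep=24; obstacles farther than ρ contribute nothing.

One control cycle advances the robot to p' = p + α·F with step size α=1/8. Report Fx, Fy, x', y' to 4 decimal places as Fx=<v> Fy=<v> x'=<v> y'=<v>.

F_att = 1/4·(g−p) = 1/4·(12,13) = (3.0000,3.2500)
o1: d²=37 ≤ ρ²=57; F_rep = 24·(-1,6)/37² = (-0.0175,0.1052)
F = F_att + ΣF_rep = (2.9825,3.3552)
p' = p + 1/8·F = (-6.6272,-2.5806)

Fx=2.9825 Fy=3.3552 x'=-6.6272 y'=-2.5806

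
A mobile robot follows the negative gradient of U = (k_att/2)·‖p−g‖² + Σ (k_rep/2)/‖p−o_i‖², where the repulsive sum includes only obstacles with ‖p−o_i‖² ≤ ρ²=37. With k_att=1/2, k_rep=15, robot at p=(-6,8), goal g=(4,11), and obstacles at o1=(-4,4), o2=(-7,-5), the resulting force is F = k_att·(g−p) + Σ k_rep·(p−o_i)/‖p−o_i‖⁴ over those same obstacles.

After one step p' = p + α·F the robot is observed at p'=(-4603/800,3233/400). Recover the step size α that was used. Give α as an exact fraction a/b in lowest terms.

F_att = 1/2·(g−p) = 1/2·(10,3) = (5.0000,1.5000)
o1: d²=20 ≤ ρ²=37; F_rep = 15·(-2,4)/20² = (-0.0750,0.1500)
o2: d²=170 > ρ²=37 → inactive
F = F_att + ΣF_rep = (4.9250,1.6500)
Δp = p'−p = (0.2462,0.0825); α = Δx/Fx = (197/800) / (197/40) = 1/20
check: Δy/Fy = (33/400) / (33/20) = 1/20 ✓

α = 1/20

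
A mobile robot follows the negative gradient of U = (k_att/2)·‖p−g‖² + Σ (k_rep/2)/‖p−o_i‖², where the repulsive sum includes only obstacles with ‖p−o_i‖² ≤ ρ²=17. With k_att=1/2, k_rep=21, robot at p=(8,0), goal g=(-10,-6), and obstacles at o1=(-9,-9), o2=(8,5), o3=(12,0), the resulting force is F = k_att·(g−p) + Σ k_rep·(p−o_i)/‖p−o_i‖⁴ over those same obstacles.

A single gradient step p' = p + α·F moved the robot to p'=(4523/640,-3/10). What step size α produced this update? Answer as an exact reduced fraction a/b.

F_att = 1/2·(g−p) = 1/2·(-18,-6) = (-9.0000,-3.0000)
o1: d²=370 > ρ²=17 → inactive
o2: d²=25 > ρ²=17 → inactive
o3: d²=16 ≤ ρ²=17; F_rep = 21·(-4,0)/16² = (-0.3281,0.0000)
F = F_att + ΣF_rep = (-9.3281,-3.0000)
Δp = p'−p = (-0.9328,-0.3000); α = Δx/Fx = (-597/640) / (-597/64) = 1/10
check: Δy/Fy = (-3/10) / (-3) = 1/10 ✓

α = 1/10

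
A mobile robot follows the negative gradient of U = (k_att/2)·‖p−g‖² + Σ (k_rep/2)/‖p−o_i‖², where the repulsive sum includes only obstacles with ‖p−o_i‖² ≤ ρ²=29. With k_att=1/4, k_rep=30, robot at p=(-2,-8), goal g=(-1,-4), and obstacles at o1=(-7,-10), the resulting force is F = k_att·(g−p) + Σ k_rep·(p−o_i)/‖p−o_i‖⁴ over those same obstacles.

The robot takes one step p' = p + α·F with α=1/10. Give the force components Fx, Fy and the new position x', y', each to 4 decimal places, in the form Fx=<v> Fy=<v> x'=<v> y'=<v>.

F_att = 1/4·(g−p) = 1/4·(1,4) = (0.2500,1.0000)
o1: d²=29 ≤ ρ²=29; F_rep = 30·(5,2)/29² = (0.1784,0.0713)
F = F_att + ΣF_rep = (0.4284,1.0713)
p' = p + 1/10·F = (-1.9572,-7.8929)

Fx=0.4284 Fy=1.0713 x'=-1.9572 y'=-7.8929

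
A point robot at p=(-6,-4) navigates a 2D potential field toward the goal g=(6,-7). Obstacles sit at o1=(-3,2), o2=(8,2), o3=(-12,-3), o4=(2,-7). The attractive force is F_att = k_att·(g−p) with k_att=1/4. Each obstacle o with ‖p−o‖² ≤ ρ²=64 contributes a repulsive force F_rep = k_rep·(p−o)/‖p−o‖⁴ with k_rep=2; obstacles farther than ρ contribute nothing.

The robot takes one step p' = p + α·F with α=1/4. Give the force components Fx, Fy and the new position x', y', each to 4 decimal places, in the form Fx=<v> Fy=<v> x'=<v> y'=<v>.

Fx=3.0058 Fy=-0.7574 x'=-5.2485 y'=-4.1893

F_att = 1/4·(g−p) = 1/4·(12,-3) = (3.0000,-0.7500)
o1: d²=45 ≤ ρ²=64; F_rep = 2·(-3,-6)/45² = (-0.0030,-0.0059)
o2: d²=232 > ρ²=64 → inactive
o3: d²=37 ≤ ρ²=64; F_rep = 2·(6,-1)/37² = (0.0088,-0.0015)
o4: d²=73 > ρ²=64 → inactive
F = F_att + ΣF_rep = (3.0058,-0.7574)
p' = p + 1/4·F = (-5.2485,-4.1893)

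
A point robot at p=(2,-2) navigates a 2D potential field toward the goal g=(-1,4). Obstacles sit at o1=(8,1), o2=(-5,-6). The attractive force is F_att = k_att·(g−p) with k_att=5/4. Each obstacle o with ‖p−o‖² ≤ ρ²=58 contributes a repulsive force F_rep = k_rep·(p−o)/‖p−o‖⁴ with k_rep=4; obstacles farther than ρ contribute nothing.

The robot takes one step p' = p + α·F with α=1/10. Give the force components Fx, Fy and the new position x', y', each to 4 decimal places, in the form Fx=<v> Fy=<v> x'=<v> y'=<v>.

Fx=-3.7619 Fy=7.4941 x'=1.6238 y'=-1.2506

F_att = 5/4·(g−p) = 5/4·(-3,6) = (-3.7500,7.5000)
o1: d²=45 ≤ ρ²=58; F_rep = 4·(-6,-3)/45² = (-0.0119,-0.0059)
o2: d²=65 > ρ²=58 → inactive
F = F_att + ΣF_rep = (-3.7619,7.4941)
p' = p + 1/10·F = (1.6238,-1.2506)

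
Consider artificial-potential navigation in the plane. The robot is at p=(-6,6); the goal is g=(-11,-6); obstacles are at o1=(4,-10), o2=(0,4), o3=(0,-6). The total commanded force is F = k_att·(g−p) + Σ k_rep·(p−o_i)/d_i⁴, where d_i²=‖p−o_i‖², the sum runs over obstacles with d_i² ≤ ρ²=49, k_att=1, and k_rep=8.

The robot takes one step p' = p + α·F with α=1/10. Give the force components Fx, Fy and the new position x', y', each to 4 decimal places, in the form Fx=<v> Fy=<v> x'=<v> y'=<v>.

F_att = 1·(g−p) = 1·(-5,-12) = (-5.0000,-12.0000)
o1: d²=356 > ρ²=49 → inactive
o2: d²=40 ≤ ρ²=49; F_rep = 8·(-6,2)/40² = (-0.0300,0.0100)
o3: d²=180 > ρ²=49 → inactive
F = F_att + ΣF_rep = (-5.0300,-11.9900)
p' = p + 1/10·F = (-6.5030,4.8010)

Fx=-5.0300 Fy=-11.9900 x'=-6.5030 y'=4.8010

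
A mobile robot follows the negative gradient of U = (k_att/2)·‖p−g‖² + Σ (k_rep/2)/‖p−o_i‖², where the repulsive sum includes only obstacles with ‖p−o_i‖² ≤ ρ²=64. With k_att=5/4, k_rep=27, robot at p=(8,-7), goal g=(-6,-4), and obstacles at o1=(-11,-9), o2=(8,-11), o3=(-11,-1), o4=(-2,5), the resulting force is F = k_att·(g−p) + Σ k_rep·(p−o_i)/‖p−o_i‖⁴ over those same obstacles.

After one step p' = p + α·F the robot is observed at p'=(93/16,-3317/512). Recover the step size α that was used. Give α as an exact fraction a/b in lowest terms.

F_att = 5/4·(g−p) = 5/4·(-14,3) = (-17.5000,3.7500)
o1: d²=365 > ρ²=64 → inactive
o2: d²=16 ≤ ρ²=64; F_rep = 27·(0,4)/16² = (0.0000,0.4219)
o3: d²=397 > ρ²=64 → inactive
o4: d²=244 > ρ²=64 → inactive
F = F_att + ΣF_rep = (-17.5000,4.1719)
Δp = p'−p = (-2.1875,0.5215); α = Δx/Fx = (-35/16) / (-35/2) = 1/8
check: Δy/Fy = (267/512) / (267/64) = 1/8 ✓

α = 1/8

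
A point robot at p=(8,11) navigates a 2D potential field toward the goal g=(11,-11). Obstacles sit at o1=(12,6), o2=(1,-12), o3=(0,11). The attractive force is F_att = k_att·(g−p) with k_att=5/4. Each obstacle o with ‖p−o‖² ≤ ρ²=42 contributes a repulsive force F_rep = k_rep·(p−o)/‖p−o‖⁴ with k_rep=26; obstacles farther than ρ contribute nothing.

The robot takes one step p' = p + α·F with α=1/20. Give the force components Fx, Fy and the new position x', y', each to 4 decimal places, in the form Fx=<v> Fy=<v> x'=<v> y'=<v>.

Fx=3.6881 Fy=-27.4227 x'=8.1844 y'=9.6289

F_att = 5/4·(g−p) = 5/4·(3,-22) = (3.7500,-27.5000)
o1: d²=41 ≤ ρ²=42; F_rep = 26·(-4,5)/41² = (-0.0619,0.0773)
o2: d²=578 > ρ²=42 → inactive
o3: d²=64 > ρ²=42 → inactive
F = F_att + ΣF_rep = (3.6881,-27.4227)
p' = p + 1/20·F = (8.1844,9.6289)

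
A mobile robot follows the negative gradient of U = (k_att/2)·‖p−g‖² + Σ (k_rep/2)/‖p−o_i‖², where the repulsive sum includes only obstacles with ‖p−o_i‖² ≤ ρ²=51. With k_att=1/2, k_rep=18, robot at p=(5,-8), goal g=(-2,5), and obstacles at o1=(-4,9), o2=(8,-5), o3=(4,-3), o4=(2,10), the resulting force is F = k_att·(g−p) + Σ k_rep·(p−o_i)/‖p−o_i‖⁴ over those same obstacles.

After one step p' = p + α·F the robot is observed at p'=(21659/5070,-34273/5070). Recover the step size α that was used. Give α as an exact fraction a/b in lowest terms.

F_att = 1/2·(g−p) = 1/2·(-7,13) = (-3.5000,6.5000)
o1: d²=370 > ρ²=51 → inactive
o2: d²=18 ≤ ρ²=51; F_rep = 18·(-3,-3)/18² = (-0.1667,-0.1667)
o3: d²=26 ≤ ρ²=51; F_rep = 18·(1,-5)/26² = (0.0266,-0.1331)
o4: d²=333 > ρ²=51 → inactive
F = F_att + ΣF_rep = (-3.6400,6.2002)
Δp = p'−p = (-0.7280,1.2400); α = Δx/Fx = (-3691/5070) / (-3691/1014) = 1/5
check: Δy/Fy = (6287/5070) / (6287/1014) = 1/5 ✓

α = 1/5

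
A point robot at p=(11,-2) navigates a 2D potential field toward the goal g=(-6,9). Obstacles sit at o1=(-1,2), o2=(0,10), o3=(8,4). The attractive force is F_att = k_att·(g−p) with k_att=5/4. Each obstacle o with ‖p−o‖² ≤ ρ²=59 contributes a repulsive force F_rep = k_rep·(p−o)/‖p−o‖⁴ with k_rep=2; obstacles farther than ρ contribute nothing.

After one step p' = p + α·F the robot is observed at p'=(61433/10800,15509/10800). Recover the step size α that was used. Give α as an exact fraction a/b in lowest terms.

F_att = 5/4·(g−p) = 5/4·(-17,11) = (-21.2500,13.7500)
o1: d²=160 > ρ²=59 → inactive
o2: d²=265 > ρ²=59 → inactive
o3: d²=45 ≤ ρ²=59; F_rep = 2·(3,-6)/45² = (0.0030,-0.0059)
F = F_att + ΣF_rep = (-21.2470,13.7441)
Δp = p'−p = (-5.3118,3.4360); α = Δx/Fx = (-57367/10800) / (-57367/2700) = 1/4
check: Δy/Fy = (37109/10800) / (37109/2700) = 1/4 ✓

α = 1/4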